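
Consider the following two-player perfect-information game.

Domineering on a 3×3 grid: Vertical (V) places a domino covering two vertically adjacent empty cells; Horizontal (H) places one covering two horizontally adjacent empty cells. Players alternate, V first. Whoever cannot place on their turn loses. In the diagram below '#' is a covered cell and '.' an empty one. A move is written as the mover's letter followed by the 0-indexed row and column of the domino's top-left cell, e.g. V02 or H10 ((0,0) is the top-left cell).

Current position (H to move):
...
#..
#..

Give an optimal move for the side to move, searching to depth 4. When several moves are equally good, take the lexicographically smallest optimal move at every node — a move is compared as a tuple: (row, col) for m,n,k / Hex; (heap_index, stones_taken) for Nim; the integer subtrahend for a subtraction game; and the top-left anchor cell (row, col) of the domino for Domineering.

H's best at [.../#../#..]: H11

[.../#../#..] H move#1: H00:-1/##./#../#.., H01:-1/.##/#../#.., H11:+1/.../###/#..*, H21:-1/.../#../###
[.../###/#..] end (terminal -1, V#2); searched .../#../#.. to 4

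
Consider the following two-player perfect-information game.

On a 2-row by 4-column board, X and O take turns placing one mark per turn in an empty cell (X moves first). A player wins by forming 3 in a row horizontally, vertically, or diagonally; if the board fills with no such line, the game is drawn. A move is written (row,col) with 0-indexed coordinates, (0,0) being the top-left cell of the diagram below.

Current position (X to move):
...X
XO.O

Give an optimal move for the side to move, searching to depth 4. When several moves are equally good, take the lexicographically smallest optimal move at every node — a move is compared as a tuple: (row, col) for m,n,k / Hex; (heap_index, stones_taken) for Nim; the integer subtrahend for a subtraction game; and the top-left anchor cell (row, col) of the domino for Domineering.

ply 1, X at ...X/XO.O | (0,0)=-1→X..X/XO.O; (0,1)=-1→.X.X/XO.O; (0,2)=-1→..XX/XO.O; (1,2)=+0→...X/XOXO*
ply 2, O at ...X/XOXO | (0,0)=+0→O..X/XOXO*; (0,1)=+0→.O.X/XOXO; (0,2)=+0→..OX/XOXO
ply 3, X at O..X/XOXO | (0,1)=+0→OX.X/XOXO*; (0,2)=+0→O.XX/XOXO
ply 4, O at OX.X/XOXO | (0,2)=+0→OXOX/XOXO*
ply 5: OXOX/XOXO is terminal +0 (X); from ...X/XO.O depth 4

X's best at [...X/XO.O]: (1,2)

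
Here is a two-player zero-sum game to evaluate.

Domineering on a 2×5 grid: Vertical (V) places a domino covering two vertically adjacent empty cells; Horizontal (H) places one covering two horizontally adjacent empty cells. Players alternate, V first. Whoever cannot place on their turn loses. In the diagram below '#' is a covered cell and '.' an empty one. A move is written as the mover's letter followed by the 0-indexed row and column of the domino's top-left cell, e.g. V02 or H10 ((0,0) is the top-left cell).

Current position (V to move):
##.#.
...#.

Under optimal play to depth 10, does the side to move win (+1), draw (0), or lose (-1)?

p1 V@[##.#./...#.]: V02[####./..##.]+1* V04[##.##/...##]-1
p2 H@[####./..##.]: H10[####./####.]-1*
p3 V@[####./####.]: V04[#####/#####]+1*
p4 H@[#####/#####] terminal -1; root [##.#./...#.] d10

value(##.#./...#., V) = +1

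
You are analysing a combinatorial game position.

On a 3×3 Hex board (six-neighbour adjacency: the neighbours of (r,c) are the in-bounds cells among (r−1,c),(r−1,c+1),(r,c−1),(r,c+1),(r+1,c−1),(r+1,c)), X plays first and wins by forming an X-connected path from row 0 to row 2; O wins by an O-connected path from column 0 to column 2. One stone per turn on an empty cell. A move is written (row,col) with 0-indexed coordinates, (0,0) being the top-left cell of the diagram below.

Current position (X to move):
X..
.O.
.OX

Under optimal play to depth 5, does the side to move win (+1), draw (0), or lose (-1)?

[X../.O./.OX] X move#1: (0,1):-1/XX./.O./.OX*, (0,2):-1/X.X/.O./.OX, (1,0):-1/X../XO./.OX, (1,2):-1/X../.OX/.OX, (2,0):-1/X../.O./XOX
[XX./.O./.OX] O move#2: (0,2):+1/XXO/.O./.OX*, (1,0):+1/XX./OO./.OX, (1,2):+1/XX./.OO/.OX, (2,0):+1/XX./.O./OOX
[XXO/.O./.OX] X move#3: (1,0):-1/XXO/XO./.OX*, (1,2):-1/XXO/.OX/.OX, (2,0):-1/XXO/.O./XOX
[XXO/XO./.OX] O move#4: (1,2):-1/XXO/XOO/.OX, (2,0):+1/XXO/XO./OOX*
[XXO/XO./OOX] end (terminal -1, X#5); searched X../.O./.OX to 5

value(X../.O./.OX, X) = -1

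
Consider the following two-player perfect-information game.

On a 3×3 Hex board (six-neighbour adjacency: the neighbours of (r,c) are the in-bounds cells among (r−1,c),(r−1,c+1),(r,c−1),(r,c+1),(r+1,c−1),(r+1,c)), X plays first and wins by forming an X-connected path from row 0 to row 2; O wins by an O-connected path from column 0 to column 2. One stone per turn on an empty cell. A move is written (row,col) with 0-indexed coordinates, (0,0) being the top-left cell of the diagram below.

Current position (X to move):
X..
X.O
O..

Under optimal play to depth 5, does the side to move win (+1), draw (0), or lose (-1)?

value(X../X.O/O.., X) = -1

ply 1, X at X../X.O/O.. | (0,1)=-1→XX./X.O/O..*; (0,2)=-1→X.X/X.O/O..; (1,1)=-1→X../XXO/O..; (2,1)=-1→X../X.O/OX.; (2,2)=-1→X../X.O/O.X
ply 2, O at XX./X.O/O.. | (0,2)=+1→XXO/X.O/O..*; (1,1)=+1→XX./XOO/O..; (2,1)=+1→XX./X.O/OO.; (2,2)=+1→XX./X.O/O.O
ply 3, X at XXO/X.O/O.. | (1,1)=-1→XXO/XXO/O..*; (2,1)=-1→XXO/X.O/OX.; (2,2)=-1→XXO/X.O/O.X
ply 4, O at XXO/XXO/O.. | (2,1)=+1→XXO/XXO/OO.*; (2,2)=-1→XXO/XXO/O.O
ply 5: XXO/XXO/OO. is terminal -1 (X); from X../X.O/O.. depth 5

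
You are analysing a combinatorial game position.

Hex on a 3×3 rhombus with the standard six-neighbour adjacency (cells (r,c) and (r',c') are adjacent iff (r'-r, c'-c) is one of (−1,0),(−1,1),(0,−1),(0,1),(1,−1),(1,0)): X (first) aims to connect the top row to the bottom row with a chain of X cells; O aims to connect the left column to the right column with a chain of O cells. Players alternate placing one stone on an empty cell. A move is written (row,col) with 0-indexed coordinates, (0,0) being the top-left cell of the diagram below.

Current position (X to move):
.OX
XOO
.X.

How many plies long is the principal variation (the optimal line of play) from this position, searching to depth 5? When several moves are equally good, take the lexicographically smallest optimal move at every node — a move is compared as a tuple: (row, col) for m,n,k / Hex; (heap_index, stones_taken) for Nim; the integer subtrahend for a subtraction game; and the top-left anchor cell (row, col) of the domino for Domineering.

[.OX/XOO/.X.] X move#1: (0,0):-1/XOX/XOO/.X.*, (2,0):-1/.OX/XOO/XX., (2,2):-1/.OX/XOO/.XX
[XOX/XOO/.X.] O move#2: (2,0):+1/XOX/XOO/OX.*, (2,2):-1/XOX/XOO/.XO
[XOX/XOO/OX.] end (terminal -1, X#3); searched .OX/XOO/.X. to 5

PV length from [.OX/XOO/.X.]: 2 plies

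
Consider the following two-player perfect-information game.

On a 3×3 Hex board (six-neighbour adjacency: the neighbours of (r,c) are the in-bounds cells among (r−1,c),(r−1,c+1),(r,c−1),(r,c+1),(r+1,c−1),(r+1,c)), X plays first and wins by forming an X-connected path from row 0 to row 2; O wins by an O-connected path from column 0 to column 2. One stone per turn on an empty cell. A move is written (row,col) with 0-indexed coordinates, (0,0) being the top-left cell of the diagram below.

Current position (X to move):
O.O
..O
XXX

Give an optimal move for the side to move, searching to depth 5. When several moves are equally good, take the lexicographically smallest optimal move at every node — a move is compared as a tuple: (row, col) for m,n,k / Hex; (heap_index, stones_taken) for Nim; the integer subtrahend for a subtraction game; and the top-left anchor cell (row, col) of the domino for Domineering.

X's best at [O.O/..O/XXX]: (0,1)

[O.O/..O/XXX] X move#1: (0,1):+1/OXO/..O/XXX*, (1,0):-1/O.O/X.O/XXX, (1,1):-1/O.O/.XO/XXX
[OXO/..O/XXX] O move#2: (1,0):-1/OXO/O.O/XXX*, (1,1):-1/OXO/.OO/XXX
[OXO/O.O/XXX] X move#3: (1,1):+1/OXO/OXO/XXX*
[OXO/OXO/XXX] end (terminal -1, O#4); searched O.O/..O/XXX to 5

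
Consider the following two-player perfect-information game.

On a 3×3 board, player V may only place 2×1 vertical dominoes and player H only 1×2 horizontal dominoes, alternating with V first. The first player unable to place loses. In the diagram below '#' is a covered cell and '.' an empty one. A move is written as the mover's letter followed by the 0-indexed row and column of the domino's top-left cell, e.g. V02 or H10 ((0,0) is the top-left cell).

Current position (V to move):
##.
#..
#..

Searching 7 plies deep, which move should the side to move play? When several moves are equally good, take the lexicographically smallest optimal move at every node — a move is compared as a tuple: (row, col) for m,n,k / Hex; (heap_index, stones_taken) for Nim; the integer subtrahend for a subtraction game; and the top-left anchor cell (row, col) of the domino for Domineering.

V's best at [##./#../#..]: V11

[##./#../#..] V move#1: V02:-1/###/#.#/#.., V11:+1/##./##./##.*, V12:+1/##./#.#/#.#
[##./##./##.] end (terminal -1, H#2); searched ##./#../#.. to 7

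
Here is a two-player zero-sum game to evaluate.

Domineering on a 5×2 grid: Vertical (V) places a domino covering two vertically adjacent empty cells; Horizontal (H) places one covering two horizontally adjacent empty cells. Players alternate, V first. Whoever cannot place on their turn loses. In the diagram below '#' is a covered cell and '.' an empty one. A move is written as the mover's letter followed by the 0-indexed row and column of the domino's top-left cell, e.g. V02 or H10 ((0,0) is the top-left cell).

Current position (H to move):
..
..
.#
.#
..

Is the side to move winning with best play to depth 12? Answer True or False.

H winning at [../../.#/.#/..]: True

p1 H@[../../.#/.#/..]: H00[##/../.#/.#/..]+1* H10[../##/.#/.#/..]+1 H40[../../.#/.#/##]-1
p2 V@[##/../.#/.#/..]: V10[##/#./##/.#/..]-1* V20[##/../##/##/..]-1 V30[##/../.#/##/#.]-1
p3 H@[##/#./##/.#/..]: H40[##/#./##/.#/##]+1*
p4 V@[##/#./##/.#/##] terminal -1; root [../../.#/.#/..] d12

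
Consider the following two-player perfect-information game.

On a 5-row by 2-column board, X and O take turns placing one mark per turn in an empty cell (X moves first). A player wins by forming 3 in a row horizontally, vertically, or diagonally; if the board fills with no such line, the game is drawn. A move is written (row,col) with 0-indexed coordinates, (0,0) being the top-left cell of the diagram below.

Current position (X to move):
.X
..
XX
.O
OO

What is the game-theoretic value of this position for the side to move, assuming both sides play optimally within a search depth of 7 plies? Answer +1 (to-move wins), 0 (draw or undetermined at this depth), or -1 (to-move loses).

value(.X/../XX/.O/OO, X) = +1

p1 X@[.X/../XX/.O/OO]: (0,0)[XX/../XX/.O/OO]+1* (1,0)[.X/X./XX/.O/OO]+1 (1,1)[.X/.X/XX/.O/OO]+1 (3,0)[.X/../XX/XO/OO]+1
p2 O@[XX/../XX/.O/OO]: (1,0)[XX/O./XX/.O/OO]-1* (1,1)[XX/.O/XX/.O/OO]-1 (3,0)[XX/../XX/OO/OO]-1
p3 X@[XX/O./XX/.O/OO]: (1,1)[XX/OX/XX/.O/OO]+1* (3,0)[XX/O./XX/XO/OO]+0
p4 O@[XX/OX/XX/.O/OO] terminal -1; root [.X/../XX/.O/OO] d7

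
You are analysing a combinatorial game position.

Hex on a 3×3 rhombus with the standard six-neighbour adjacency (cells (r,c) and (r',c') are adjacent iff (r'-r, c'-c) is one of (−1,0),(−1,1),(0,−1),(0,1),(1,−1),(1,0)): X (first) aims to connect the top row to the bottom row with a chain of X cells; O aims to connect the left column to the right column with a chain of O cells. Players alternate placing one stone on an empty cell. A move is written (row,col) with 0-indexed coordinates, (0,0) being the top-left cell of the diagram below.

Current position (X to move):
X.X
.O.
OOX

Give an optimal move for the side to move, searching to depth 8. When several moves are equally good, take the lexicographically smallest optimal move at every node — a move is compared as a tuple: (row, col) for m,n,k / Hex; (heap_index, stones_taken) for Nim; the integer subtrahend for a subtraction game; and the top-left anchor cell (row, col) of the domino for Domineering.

X's best at [X.X/.O./OOX]: (1,2)

p1 X@[X.X/.O./OOX]: (0,1)[XXX/.O./OOX]-1 (1,0)[X.X/XO./OOX]-1 (1,2)[X.X/.OX/OOX]+1*
p2 O@[X.X/.OX/OOX] terminal -1; root [X.X/.O./OOX] d8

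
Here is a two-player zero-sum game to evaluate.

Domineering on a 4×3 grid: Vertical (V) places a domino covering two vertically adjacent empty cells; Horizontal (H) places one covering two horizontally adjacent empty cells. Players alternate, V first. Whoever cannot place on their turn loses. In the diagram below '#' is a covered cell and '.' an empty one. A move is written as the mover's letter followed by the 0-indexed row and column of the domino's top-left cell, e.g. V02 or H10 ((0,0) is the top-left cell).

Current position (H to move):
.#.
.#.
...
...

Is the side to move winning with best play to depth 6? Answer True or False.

ply 1, H at .#./.#./.../... | H20=-1→.#./.#./##./...*; H21=-1→.#./.#./.##/...; H30=-1→.#./.#./.../##.; H31=-1→.#./.#./.../.##
ply 2, V at .#./.#./##./... | V00=+1→##./##./##./...*; V02=+1→.##/.##/##./...; V12=+1→.#./.##/###/...; V22=+1→.#./.#./###/..#
ply 3, H at ##./##./##./... | H30=-1→##./##./##./##.*; H31=-1→##./##./##./.##
ply 4, V at ##./##./##./##. | V02=+1→###/###/##./##.*; V12=+1→##./###/###/##.; V22=+1→##./##./###/###
ply 5: ###/###/##./##. is terminal -1 (H); from .#./.#./.../... depth 6

H winning at [.#./.#./.../...]: False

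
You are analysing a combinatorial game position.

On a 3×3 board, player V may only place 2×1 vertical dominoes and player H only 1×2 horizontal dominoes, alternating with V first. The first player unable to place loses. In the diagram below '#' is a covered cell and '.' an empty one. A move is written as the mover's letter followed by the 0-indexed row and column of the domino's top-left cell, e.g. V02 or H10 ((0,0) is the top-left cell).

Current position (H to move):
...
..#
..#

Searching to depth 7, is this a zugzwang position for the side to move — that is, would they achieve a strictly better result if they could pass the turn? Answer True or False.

[.../..#/..#] H move#1: H00:-1/##./..#/..#, H01:-1/.##/..#/..#, H10:+1/.../###/..#*, H20:-1/.../..#/###
[.../###/..#] end (terminal -1, V#2); searched .../..#/..# to 7
if H skipped the turn, V would face:
~ [.../..#/..#] V move#1: V00:+1/#../#.#/..#*, V01:+1/.#./.##/..#, V10:+1/.../#.#/#.#, V11:+1/.../.##/.##
~ [#../#.#/..#] H move#2: H01:-1/###/#.#/..#*, H20:-1/#../#.#/###
~ [###/#.#/..#] V move#3: V11:+1/###/###/.##*
~ [###/###/.##] end (terminal -1, H#4); searched .../..#/..# to 7
compare (H): move=+1 vs pass=-1

zugzwang(.../..#/..#, H) = False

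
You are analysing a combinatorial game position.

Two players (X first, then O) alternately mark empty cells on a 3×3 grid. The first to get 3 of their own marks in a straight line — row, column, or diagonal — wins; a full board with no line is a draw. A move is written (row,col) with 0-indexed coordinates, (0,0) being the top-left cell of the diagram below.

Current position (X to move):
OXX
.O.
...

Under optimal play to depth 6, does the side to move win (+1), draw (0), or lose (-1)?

ply 1, X at OXX/.O./... | (1,0)=-1→OXX/XO./...; (1,2)=-1→OXX/.OX/...; (2,0)=-1→OXX/.O./X..; (2,1)=-1→OXX/.O./.X.; (2,2)=+0→OXX/.O./..X*
ply 2, O at OXX/.O./..X | (1,0)=-1→OXX/OO./..X; (1,2)=+0→OXX/.OO/..X*; (2,0)=-1→OXX/.O./O.X; (2,1)=-1→OXX/.O./.OX
ply 3, X at OXX/.OO/..X | (1,0)=+0→OXX/XOO/..X*; (2,0)=-1→OXX/.OO/X.X; (2,1)=-1→OXX/.OO/.XX
ply 4, O at OXX/XOO/..X | (2,0)=+0→OXX/XOO/O.X*; (2,1)=+0→OXX/XOO/.OX
ply 5, X at OXX/XOO/O.X | (2,1)=+0→OXX/XOO/OXX*
ply 6: OXX/XOO/OXX is terminal +0 (O); from OXX/.O./... depth 6

value(OXX/.O./..., X) = 0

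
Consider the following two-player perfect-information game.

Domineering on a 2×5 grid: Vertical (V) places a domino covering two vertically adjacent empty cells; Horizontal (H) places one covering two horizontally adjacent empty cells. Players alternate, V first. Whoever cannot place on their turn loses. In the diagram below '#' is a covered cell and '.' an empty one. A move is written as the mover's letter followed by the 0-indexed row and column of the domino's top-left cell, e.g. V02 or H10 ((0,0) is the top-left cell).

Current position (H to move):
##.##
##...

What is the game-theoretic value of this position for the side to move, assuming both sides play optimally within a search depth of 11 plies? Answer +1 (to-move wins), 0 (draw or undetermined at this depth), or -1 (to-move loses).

value(##.##/##..., H) = +1

p1 H@[##.##/##...]: H12[##.##/####.]+1* H13[##.##/##.##]-1
p2 V@[##.##/####.] terminal -1; root [##.##/##...] d11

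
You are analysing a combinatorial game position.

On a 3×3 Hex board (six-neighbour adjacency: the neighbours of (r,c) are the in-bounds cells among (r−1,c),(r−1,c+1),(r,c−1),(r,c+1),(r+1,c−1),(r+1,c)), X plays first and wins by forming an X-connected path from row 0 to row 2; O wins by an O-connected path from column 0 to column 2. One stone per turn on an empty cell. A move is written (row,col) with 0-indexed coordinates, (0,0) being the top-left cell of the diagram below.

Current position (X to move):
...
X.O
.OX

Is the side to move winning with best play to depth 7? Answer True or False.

X winning at [.../X.O/.OX]: True

[.../X.O/.OX] X move#1: (0,0):-1/X../X.O/.OX, (0,1):-1/.X./X.O/.OX, (0,2):-1/..X/X.O/.OX, (1,1):-1/.../XXO/.OX, (2,0):+1/.../X.O/XOX*
[.../X.O/XOX] O move#2: (0,0):-1/O../X.O/XOX*, (0,1):-1/.O./X.O/XOX, (0,2):-1/..O/X.O/XOX, (1,1):-1/.../XOO/XOX
[O../X.O/XOX] X move#3: (0,1):+1/OX./X.O/XOX*, (0,2):+1/O.X/X.O/XOX, (1,1):+1/O../XXO/XOX
[OX./X.O/XOX] end (terminal -1, O#4); searched .../X.O/.OX to 7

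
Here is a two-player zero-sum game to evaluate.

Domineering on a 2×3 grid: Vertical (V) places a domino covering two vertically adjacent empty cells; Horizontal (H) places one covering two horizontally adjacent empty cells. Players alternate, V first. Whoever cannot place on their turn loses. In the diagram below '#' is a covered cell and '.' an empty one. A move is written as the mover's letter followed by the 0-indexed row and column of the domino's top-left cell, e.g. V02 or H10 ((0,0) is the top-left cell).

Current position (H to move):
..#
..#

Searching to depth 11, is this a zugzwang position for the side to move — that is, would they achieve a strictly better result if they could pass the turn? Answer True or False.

zugzwang(..#/..#, H) = False

p1 H@[..#/..#]: H00[###/..#]+1* H10[..#/###]+1
p2 V@[###/..#] terminal -1; root [..#/..#] d11
if H skipped the turn, V would face:
~ p1 V@[..#/..#]: V00[#.#/#.#]+1* V01[.##/.##]+1
~ p2 H@[#.#/#.#] terminal -1; root [..#/..#] d11
compare (H): move=+1 vs pass=-1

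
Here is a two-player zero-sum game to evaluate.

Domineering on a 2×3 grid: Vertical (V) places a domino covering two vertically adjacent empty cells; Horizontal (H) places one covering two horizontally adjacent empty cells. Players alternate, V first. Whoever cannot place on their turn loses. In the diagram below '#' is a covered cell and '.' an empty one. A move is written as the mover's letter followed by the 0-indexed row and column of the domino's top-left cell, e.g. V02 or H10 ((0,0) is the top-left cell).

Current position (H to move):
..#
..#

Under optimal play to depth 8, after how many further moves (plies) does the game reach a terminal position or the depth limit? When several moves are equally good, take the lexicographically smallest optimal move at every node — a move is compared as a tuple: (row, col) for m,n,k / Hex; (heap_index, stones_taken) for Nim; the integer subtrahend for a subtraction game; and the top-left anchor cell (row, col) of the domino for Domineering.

ply 1, H at ..#/..# | H00=+1→###/..#*; H10=+1→..#/###
ply 2: ###/..# is terminal -1 (V); from ..#/..# depth 8

PV length from [..#/..#]: 1 ply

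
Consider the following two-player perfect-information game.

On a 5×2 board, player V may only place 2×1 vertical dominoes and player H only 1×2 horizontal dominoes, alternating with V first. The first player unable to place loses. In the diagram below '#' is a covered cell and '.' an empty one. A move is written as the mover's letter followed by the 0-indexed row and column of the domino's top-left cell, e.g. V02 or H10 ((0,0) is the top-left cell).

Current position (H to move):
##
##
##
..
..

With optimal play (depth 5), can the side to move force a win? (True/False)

p1 H@[##/##/##/../..]: H30[##/##/##/##/..]+1* H40[##/##/##/../##]+1
p2 V@[##/##/##/##/..] terminal -1; root [##/##/##/../..] d5

H winning at [##/##/##/../..]: True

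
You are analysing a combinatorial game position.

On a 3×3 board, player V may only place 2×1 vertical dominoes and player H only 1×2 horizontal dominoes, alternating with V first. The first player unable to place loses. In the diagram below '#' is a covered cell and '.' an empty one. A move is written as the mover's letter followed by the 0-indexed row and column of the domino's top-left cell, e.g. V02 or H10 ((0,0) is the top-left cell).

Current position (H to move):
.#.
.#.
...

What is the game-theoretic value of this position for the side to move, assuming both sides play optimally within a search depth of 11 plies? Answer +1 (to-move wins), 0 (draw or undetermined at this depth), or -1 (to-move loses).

value(.#./.#./..., H) = -1

[.#./.#./...] H move#1: H20:-1/.#./.#./##.*, H21:-1/.#./.#./.##
[.#./.#./##.] V move#2: V00:+1/##./##./##.*, V02:+1/.##/.##/##., V12:+1/.#./.##/###
[##./##./##.] end (terminal -1, H#3); searched .#./.#./... to 11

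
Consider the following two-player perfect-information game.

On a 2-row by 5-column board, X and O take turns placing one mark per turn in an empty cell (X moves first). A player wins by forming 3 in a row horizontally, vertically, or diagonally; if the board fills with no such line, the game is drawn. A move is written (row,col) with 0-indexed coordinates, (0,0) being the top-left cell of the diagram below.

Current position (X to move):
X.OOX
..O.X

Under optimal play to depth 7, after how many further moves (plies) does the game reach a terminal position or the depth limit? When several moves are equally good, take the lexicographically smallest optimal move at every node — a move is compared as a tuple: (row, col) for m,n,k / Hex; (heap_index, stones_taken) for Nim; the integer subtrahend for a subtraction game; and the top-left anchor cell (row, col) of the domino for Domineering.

[X.OOX/..O.X] X move#1: (0,1):-1/XXOOX/..O.X*, (1,0):-1/X.OOX/X.O.X, (1,1):-1/X.OOX/.XO.X, (1,3):-1/X.OOX/..OXX
[XXOOX/..O.X] O move#2: (1,0):+0/XXOOX/O.O.X, (1,1):+1/XXOOX/.OO.X*, (1,3):+0/XXOOX/..OOX
[XXOOX/.OO.X] X move#3: (1,0):-1/XXOOX/XOO.X*, (1,3):-1/XXOOX/.OOXX
[XXOOX/XOO.X] O move#4: (1,3):+1/XXOOX/XOOOX*
[XXOOX/XOOOX] end (terminal -1, X#5); searched X.OOX/..O.X to 7

PV length from [X.OOX/..O.X]: 4 plies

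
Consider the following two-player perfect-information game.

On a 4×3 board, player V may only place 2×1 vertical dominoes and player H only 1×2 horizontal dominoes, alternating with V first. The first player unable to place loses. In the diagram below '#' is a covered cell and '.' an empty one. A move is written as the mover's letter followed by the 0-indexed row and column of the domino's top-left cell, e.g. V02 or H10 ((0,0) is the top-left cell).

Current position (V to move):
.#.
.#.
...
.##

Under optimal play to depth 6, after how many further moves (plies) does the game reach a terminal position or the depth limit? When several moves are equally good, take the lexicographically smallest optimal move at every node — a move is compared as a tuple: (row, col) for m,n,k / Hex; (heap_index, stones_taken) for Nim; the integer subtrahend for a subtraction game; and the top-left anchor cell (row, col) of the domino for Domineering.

PV length from [.#./.#./.../.##]: 3 plies

ply 1, V at .#./.#./.../.## | V00=+1→##./##./.../.##*; V02=+1→.##/.##/.../.##; V10=+1→.#./##./#../.##; V12=+1→.#./.##/..#/.##; V20=+1→.#./.#./#../###
ply 2, H at ##./##./.../.## | H20=-1→##./##./##./.##*; H21=-1→##./##./.##/.##
ply 3, V at ##./##./##./.## | V02=+1→###/###/##./.##*; V12=+1→##./###/###/.##
ply 4: ###/###/##./.## is terminal -1 (H); from .#./.#./.../.## depth 6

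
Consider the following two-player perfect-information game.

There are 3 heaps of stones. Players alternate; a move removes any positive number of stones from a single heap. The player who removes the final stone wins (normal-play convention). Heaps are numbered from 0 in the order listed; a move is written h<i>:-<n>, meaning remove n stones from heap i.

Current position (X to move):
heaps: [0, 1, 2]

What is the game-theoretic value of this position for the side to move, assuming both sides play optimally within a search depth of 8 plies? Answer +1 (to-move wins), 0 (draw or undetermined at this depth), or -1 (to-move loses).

value((0,1,2), X) = +1

[(0,1,2)] X move#1: h1:-1:-1/(0,0,2), h2:-1:+1/(0,1,1)*, h2:-2:-1/(0,1,0)
[(0,1,1)] O move#2: h1:-1:-1/(0,0,1)*, h2:-1:-1/(0,1,0)
[(0,0,1)] X move#3: h2:-1:+1/(0,0,0)*
[(0,0,0)] end (terminal -1, O#4); searched (0,1,2) to 8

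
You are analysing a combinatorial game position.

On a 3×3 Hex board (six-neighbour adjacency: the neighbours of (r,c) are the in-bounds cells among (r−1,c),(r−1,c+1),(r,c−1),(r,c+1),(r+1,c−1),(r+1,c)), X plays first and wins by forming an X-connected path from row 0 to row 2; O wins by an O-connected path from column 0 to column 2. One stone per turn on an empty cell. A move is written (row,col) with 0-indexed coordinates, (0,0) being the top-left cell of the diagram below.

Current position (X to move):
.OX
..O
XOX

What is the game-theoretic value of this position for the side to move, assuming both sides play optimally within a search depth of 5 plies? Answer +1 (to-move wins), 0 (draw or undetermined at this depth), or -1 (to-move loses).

value(.OX/..O/XOX, X) = +1

ply 1, X at .OX/..O/XOX | (0,0)=+1→XOX/..O/XOX*; (1,0)=+1→.OX/X.O/XOX; (1,1)=+1→.OX/.XO/XOX
ply 2, O at XOX/..O/XOX | (1,0)=-1→XOX/O.O/XOX*; (1,1)=-1→XOX/.OO/XOX
ply 3, X at XOX/O.O/XOX | (1,1)=+1→XOX/OXO/XOX*
ply 4: XOX/OXO/XOX is terminal -1 (O); from .OX/..O/XOX depth 5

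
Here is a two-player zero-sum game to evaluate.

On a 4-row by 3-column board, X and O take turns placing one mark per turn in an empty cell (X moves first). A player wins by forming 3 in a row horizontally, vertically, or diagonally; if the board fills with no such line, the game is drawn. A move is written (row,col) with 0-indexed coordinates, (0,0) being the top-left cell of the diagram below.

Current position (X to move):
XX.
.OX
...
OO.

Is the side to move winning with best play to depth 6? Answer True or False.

X winning at [XX./.OX/.../OO.]: True

[XX./.OX/.../OO.] X move#1: (0,2):+1/XXX/.OX/.../OO.*, (1,0):-1/XX./XOX/.../OO., (2,0):-1/XX./.OX/X../OO., (2,1):-1/XX./.OX/.X./OO., (2,2):-1/XX./.OX/..X/OO., (3,2):-1/XX./.OX/.../OOX
[XXX/.OX/.../OO.] end (terminal -1, O#2); searched XX./.OX/.../OO. to 6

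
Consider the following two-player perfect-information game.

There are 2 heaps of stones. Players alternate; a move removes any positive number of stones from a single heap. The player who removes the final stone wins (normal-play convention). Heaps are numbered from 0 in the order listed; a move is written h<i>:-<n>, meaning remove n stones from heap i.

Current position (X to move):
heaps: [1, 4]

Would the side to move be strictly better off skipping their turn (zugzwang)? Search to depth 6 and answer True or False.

zugzwang((1,4), X) = False

p1 X@[(1,4)]: h0:-1[(0,4)]-1 h1:-1[(1,3)]-1 h1:-2[(1,2)]-1 h1:-3[(1,1)]+1* h1:-4[(1,0)]-1
p2 O@[(1,1)]: h0:-1[(0,1)]-1* h1:-1[(1,0)]-1
p3 X@[(0,1)]: h1:-1[(0,0)]+1*
p4 O@[(0,0)] terminal -1; root [(1,4)] d6
pass branch (O moves first from the same position):
  | p1 O@[(1,4)]: h0:-1[(0,4)]-1 h1:-1[(1,3)]-1 h1:-2[(1,2)]-1 h1:-3[(1,1)]+1* h1:-4[(1,0)]-1
  | p2 X@[(1,1)]: h0:-1[(0,1)]-1* h1:-1[(1,0)]-1
  | p3 O@[(0,1)]: h1:-1[(0,0)]+1*
  | p4 X@[(0,0)] terminal -1; root [(1,4)] d6
X moving scores +1; X passing scores -1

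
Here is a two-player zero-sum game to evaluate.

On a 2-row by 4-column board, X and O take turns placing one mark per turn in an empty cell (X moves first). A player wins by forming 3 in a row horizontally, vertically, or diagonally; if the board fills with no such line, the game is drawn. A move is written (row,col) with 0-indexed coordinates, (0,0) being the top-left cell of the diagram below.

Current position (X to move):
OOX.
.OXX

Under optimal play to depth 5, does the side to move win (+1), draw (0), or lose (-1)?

value(OOX./.OXX, X) = 0

ply 1, X at OOX./.OXX | (0,3)=+0→OOXX/.OXX*; (1,0)=+0→OOX./XOXX
ply 2, O at OOXX/.OXX | (1,0)=+0→OOXX/OOXX*
ply 3: OOXX/OOXX is terminal +0 (X); from OOX./.OXX depth 5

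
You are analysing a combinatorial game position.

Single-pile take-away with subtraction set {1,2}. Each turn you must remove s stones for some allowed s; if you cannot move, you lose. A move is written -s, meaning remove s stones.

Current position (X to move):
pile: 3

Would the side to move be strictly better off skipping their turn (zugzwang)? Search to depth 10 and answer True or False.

zugzwang(3, X) = True

p1 X@[3]: -1[2]-1* -2[1]-1
p2 O@[2]: -1[1]-1 -2[0]+1*
p3 X@[0] terminal -1; root [3] d10
if X skipped the turn, O would face:
~ p1 O@[3]: -1[2]-1* -2[1]-1
~ p2 X@[2]: -1[1]-1 -2[0]+1*
~ p3 O@[0] terminal -1; root [3] d10
compare (X): move=-1 vs pass=+1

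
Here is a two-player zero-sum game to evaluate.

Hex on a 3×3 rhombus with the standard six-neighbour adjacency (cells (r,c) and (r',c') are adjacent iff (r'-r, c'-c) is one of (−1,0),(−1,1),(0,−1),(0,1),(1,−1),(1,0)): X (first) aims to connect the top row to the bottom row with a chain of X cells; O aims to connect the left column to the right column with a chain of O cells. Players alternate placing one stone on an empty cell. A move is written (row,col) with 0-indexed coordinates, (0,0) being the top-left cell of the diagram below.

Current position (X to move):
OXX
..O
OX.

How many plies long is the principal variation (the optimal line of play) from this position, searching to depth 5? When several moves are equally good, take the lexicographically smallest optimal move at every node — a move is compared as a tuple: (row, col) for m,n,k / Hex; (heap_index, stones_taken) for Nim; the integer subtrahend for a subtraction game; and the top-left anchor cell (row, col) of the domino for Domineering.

PV length from [OXX/..O/OX.]: 1 ply

ply 1, X at OXX/..O/OX. | (1,0)=-1→OXX/X.O/OX.; (1,1)=+1→OXX/.XO/OX.*; (2,2)=-1→OXX/..O/OXX
ply 2: OXX/.XO/OX. is terminal -1 (O); from OXX/..O/OX. depth 5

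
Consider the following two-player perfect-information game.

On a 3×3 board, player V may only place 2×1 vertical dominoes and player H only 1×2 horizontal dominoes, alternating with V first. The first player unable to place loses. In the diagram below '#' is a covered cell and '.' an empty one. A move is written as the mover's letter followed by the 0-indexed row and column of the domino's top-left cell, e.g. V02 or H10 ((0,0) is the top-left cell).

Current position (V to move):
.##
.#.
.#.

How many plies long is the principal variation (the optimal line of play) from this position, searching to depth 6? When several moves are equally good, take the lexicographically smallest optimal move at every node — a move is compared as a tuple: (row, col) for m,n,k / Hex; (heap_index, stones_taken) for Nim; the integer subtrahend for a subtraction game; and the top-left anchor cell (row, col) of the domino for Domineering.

[.##/.#./.#.] V move#1: V00:+1/###/##./.#.*, V10:+1/.##/##./##., V12:+1/.##/.##/.##
[###/##./.#.] end (terminal -1, H#2); searched .##/.#./.#. to 6

PV length from [.##/.#./.#.]: 1 ply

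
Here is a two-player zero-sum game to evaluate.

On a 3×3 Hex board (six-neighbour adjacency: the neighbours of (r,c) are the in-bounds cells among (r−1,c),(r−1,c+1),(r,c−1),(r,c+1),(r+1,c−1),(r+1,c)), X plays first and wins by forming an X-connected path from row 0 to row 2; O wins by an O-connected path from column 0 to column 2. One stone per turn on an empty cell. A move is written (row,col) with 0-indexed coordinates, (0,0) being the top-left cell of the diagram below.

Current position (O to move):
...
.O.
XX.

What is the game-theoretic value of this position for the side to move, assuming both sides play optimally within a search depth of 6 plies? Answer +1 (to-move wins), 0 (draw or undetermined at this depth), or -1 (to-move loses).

ply 1, O at .../.O./XX. | (0,0)=+1→O../.O./XX.*; (0,1)=+1→.O./.O./XX.; (0,2)=-1→..O/.O./XX.; (1,0)=+1→.../OO./XX.; (1,2)=-1→.../.OO/XX.; (2,2)=-1→.../.O./XXO
ply 2, X at O../.O./XX. | (0,1)=-1→OX./.O./XX.*; (0,2)=-1→O.X/.O./XX.; (1,0)=-1→O../XO./XX.; (1,2)=-1→O../.OX/XX.; (2,2)=-1→O../.O./XXX
ply 3, O at OX./.O./XX. | (0,2)=-1→OXO/.O./XX.; (1,0)=+1→OX./OO./XX.*; (1,2)=-1→OX./.OO/XX.; (2,2)=-1→OX./.O./XXO
ply 4, X at OX./OO./XX. | (0,2)=-1→OXX/OO./XX.*; (1,2)=-1→OX./OOX/XX.; (2,2)=-1→OX./OO./XXX
ply 5, O at OXX/OO./XX. | (1,2)=+1→OXX/OOO/XX.*; (2,2)=-1→OXX/OO./XXO
ply 6: OXX/OOO/XX. is terminal -1 (X); from .../.O./XX. depth 6

value(.../.O./XX., O) = +1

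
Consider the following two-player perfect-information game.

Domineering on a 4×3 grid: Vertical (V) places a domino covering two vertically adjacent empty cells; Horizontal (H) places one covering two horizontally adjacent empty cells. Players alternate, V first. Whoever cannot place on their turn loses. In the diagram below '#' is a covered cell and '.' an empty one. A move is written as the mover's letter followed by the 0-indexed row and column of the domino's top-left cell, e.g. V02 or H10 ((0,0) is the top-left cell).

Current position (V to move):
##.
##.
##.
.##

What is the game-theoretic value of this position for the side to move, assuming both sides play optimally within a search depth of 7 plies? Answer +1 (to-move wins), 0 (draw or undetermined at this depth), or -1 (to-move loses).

value(##./##./##./.##, V) = +1

ply 1, V at ##./##./##./.## | V02=+1→###/###/##./.##*; V12=+1→##./###/###/.##
ply 2: ###/###/##./.## is terminal -1 (H); from ##./##./##./.## depth 7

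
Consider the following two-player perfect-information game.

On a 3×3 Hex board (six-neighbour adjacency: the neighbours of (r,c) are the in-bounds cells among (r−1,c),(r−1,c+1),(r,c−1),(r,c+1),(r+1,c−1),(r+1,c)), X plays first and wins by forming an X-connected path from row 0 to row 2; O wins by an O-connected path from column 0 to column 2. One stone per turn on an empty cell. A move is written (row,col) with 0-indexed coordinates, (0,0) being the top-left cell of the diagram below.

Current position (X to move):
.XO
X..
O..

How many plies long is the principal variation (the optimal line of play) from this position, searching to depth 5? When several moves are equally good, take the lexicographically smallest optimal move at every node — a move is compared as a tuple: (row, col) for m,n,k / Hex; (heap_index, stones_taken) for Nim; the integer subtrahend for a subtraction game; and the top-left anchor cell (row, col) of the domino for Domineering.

ply 1, X at .XO/X../O.. | (0,0)=-1→XXO/X../O..*; (1,1)=-1→.XO/XX./O..; (1,2)=-1→.XO/X.X/O..; (2,1)=-1→.XO/X../OX.; (2,2)=-1→.XO/X../O.X
ply 2, O at XXO/X../O.. | (1,1)=+1→XXO/XO./O..*; (1,2)=+1→XXO/X.O/O..; (2,1)=+1→XXO/X../OO.; (2,2)=+1→XXO/X../O.O
ply 3: XXO/XO./O.. is terminal -1 (X); from .XO/X../O.. depth 5

PV length from [.XO/X../O..]: 2 plies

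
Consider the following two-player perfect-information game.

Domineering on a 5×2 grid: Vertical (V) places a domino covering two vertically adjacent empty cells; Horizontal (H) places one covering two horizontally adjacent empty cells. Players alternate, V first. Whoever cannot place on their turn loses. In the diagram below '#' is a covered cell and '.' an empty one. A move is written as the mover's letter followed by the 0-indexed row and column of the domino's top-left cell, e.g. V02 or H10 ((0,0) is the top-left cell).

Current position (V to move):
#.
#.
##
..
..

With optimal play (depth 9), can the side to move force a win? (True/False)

V winning at [#./#./##/../..]: True

ply 1, V at #./#./##/../.. | V01=-1→##/##/##/../..; V30=+1→#./#./##/#./#.*; V31=+1→#./#./##/.#/.#
ply 2: #./#./##/#./#. is terminal -1 (H); from #./#./##/../.. depth 9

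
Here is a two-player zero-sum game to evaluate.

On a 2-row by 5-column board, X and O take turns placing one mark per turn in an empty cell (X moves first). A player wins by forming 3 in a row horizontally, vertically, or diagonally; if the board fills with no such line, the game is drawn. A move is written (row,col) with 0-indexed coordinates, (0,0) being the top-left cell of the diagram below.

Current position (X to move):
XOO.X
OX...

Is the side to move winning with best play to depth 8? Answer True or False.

p1 X@[XOO.X/OX...]: (0,3)[XOOXX/OX...]+0* (1,2)[XOO.X/OXX..]-1 (1,3)[XOO.X/OX.X.]-1 (1,4)[XOO.X/OX..X]-1
p2 O@[XOOXX/OX...]: (1,2)[XOOXX/OXO..]+0* (1,3)[XOOXX/OX.O.]+0 (1,4)[XOOXX/OX..O]+0
p3 X@[XOOXX/OXO..]: (1,3)[XOOXX/OXOX.]+0* (1,4)[XOOXX/OXO.X]+0
p4 O@[XOOXX/OXOX.]: (1,4)[XOOXX/OXOXO]+0*
p5 X@[XOOXX/OXOXO] terminal +0; root [XOO.X/OX...] d8

X winning at [XOO.X/OX...]: False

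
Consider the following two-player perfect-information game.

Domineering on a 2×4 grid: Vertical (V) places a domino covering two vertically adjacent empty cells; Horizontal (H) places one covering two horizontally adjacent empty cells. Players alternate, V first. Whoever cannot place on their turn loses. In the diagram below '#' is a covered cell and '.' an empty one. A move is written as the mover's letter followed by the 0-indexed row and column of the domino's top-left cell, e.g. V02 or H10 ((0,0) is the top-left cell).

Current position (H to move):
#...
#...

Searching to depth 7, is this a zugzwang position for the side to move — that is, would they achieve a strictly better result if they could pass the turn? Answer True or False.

zugzwang(#.../#..., H) = False

ply 1, H at #.../#... | H01=+1→###./#...*; H02=+1→#.##/#...; H11=+1→#.../###.; H12=+1→#.../#.##
ply 2, V at ###./#... | V03=-1→####/#..#*
ply 3, H at ####/#..# | H11=+1→####/####*
ply 4: ####/#### is terminal -1 (V); from #.../#... depth 7
if H skipped the turn, V would face:
~ ply 1, V at #.../#... | V01=-1→##../##..; V02=+1→#.#./#.#.*; V03=-1→#..#/#..#
~ ply 2: #.#./#.#. is terminal -1 (H); from #.../#... depth 7
compare (H): move=+1 vs pass=-1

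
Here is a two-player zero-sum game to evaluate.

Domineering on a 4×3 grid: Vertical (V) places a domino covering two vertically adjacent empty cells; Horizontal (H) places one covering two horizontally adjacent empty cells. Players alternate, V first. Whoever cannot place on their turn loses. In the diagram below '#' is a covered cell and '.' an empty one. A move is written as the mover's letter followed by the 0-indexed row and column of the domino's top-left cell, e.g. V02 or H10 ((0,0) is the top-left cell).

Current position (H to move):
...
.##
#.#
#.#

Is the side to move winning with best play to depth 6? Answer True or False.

H winning at [.../.##/#.#/#.#]: False

p1 H@[.../.##/#.#/#.#]: H00[##./.##/#.#/#.#]-1* H01[.##/.##/#.#/#.#]-1
p2 V@[##./.##/#.#/#.#]: V21[##./.##/###/###]+1*
p3 H@[##./.##/###/###] terminal -1; root [.../.##/#.#/#.#] d6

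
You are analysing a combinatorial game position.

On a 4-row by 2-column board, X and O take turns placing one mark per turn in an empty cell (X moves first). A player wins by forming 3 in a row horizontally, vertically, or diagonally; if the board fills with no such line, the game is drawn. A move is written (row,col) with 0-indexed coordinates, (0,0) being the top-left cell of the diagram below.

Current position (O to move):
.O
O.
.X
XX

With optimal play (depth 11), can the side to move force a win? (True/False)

O winning at [.O/O./.X/XX]: False

[.O/O./.X/XX] O move#1: (0,0):-1/OO/O./.X/XX, (1,1):+0/.O/OO/.X/XX*, (2,0):-1/.O/O./OX/XX
[.O/OO/.X/XX] X move#2: (0,0):+0/XO/OO/.X/XX*, (2,0):+0/.O/OO/XX/XX
[XO/OO/.X/XX] O move#3: (2,0):+0/XO/OO/OX/XX*
[XO/OO/OX/XX] end (terminal +0, X#4); searched .O/O./.X/XX to 11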